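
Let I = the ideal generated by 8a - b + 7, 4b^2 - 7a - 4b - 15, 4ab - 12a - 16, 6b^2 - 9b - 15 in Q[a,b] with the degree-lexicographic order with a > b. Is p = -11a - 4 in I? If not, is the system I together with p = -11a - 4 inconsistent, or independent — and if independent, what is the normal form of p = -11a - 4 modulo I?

Adjoining -11a - 4 makes the ideal the whole ring: the system is inconsistent.

First compute the reduced Gröbner basis of I by Buchberger's algorithm.
f_1 = 8a - b + 7, LT = a.
f_2 = 4b^2 - 7a - 4b - 15, LT = b^2.
f_3 = 4ab - 12a - 16, LT = ab.
f_4 = 6b^2 - 9b - 15, LT = b^2.

S(f_1,f_3): lcm = ab. S = -1/8b^2 + 3a + 7/8b + 4.
  reduce S modulo (f_1, f_2, f_3, f_4):
  remainder 281/256b + 281/256 ≠ 0; add h_5 = 281/256b + 281/256 to the basis.

The other S-polynomials (S(f_1,f_2), S(f_1,f_4), S(f_2,f_3), S(f_2,f_4), S(f_3,f_4), S(f_1,h_5), S(f_2,h_5), S(f_3,h_5), S(f_4,h_5)) all reduce to 0 modulo the current basis, so we have a Gröbner basis.
Inter-reduce: drop elements whose leading term is divisible by another's, tail-reduce, and make monic.
Reduced Gröbner basis: {a + 1, b + 1}.
Label its elements g_1 = a + 1, g_2 = b + 1.

Reduce p = -11a - 4 modulo G:
  leading term a: subtract (-11)·g_1 from -11a - 4 → 7
  leading term 1: no divisor's leading term divides it; move 7 to the remainder.
  normal form = 7.
The normal form is nonzero, so p ∉ I. Since p minus its normal form lies in I, I + (p) = I + (r) where r = 7; decide whether this ideal is the whole ring.
Here r = 7 is a nonzero constant, hence a unit: 1 ∈ I + (p), the Gröbner basis of I + (p) is {1}, and the enlarged system has no common solution — adjoining p is inconsistent.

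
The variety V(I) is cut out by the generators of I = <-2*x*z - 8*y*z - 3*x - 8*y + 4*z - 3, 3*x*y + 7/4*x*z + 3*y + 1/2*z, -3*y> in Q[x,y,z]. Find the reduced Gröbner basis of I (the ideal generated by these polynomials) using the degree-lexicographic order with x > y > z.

G = {z**2 - 15/32*z, x - 32/21*z + 1, y}

Buchberger's algorithm terminates because the ascending chain of leading-term ideals stabilizes.

f_1 = -2*x*z - 8*y*z - 3*x - 8*y + 4*z - 3, LT = x*z.
f_2 = 3*x*y + 7/4*x*z + 3*y + 1/2*z, LT = x*y.
f_3 = -3*y, LT = y.

S(f_1,f_2): lcm = x*y*z. S = -7/12*x*z**2 + 4*y**2*z + 3/2*x*y + 4*y**2 - 3*y*z - 1/6*z**2 + 3/2*y.
  reduce S modulo (f_1, f_2, f_3):
  remainder -4/3*z**2 + 5/8*z ≠ 0; add g_4 = -4/3*z**2 + 5/8*z to the basis.

S(f_2,f_3): lcm = x*y. S = 7/12*x*z + y + 1/6*z.
  reduce S modulo (f_1, f_2, f_3, g_4):
  remainder -7/8*x + 4/3*z - 7/8 ≠ 0; add g_5 = -7/8*x + 4/3*z - 7/8 to the basis.

The other S-polynomials (S(f_1,f_3), S(f_1,g_4), S(f_2,g_4), S(f_3,g_4), S(f_1,g_5), S(f_2,g_5), S(f_3,g_5), S(g_4,g_5)) all reduce to 0 modulo the current basis, so we have a Gröbner basis.
Inter-reduce: drop elements whose leading term is divisible by another's, tail-reduce, and make monic.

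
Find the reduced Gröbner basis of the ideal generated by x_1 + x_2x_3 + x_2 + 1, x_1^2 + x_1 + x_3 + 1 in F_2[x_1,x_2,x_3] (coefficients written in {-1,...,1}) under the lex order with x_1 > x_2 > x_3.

Buchberger's algorithm terminates because the ascending chain of leading-term ideals stabilizes.

f_1 = x_1 + x_2x_3 + x_2 + 1, LT = x_1.
f_2 = x_1^2 + x_1 + x_3 + 1, LT = x_1^2.

S(f_1,f_2): lcm = x_1^2. S = x_1x_2x_3 + x_1x_2 + x_3 + 1.
  reduce S modulo (f_1, f_2):
  remainder x_2^2x_3^2 + x_2^2 + x_2x_3 + x_2 + x_3 + 1 ≠ 0; add g_3 = x_2^2x_3^2 + x_2^2 + x_2x_3 + x_2 + x_3 + 1 to the basis.

The other S-polynomials (S(f_1,g_3), S(f_2,g_3)) all reduce to 0 modulo the current basis, so we have a Gröbner basis.
Inter-reduce: drop elements whose leading term is divisible by another's, tail-reduce, and make monic.

G = {x_1 + x_2x_3 + x_2 + 1, x_2^2x_3^2 + x_2^2 + x_2x_3 + x_2 + x_3 + 1}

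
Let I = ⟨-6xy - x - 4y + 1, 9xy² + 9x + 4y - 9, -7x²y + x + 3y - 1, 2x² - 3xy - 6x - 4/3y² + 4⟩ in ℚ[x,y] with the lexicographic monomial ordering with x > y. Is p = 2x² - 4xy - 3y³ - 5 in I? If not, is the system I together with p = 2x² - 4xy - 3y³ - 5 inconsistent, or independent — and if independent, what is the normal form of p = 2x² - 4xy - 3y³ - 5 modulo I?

Adjoining 2x² - 4xy - 3y³ - 5 makes the ideal the whole ring: the system is inconsistent.

First compute the reduced Gröbner basis of I by Buchberger's algorithm.
f_1 = -6xy - x - 4y + 1, LT = xy.
f_2 = 9xy² + 9x + 4y - 9, LT = xy².
f_3 = -7x²y + x + 3y - 1, LT = x²y.
f_4 = 2x² - 3xy - 6x - 4/3y² + 4, LT = x².

S(f_1,f_2): lcm = xy². S = ⅙xy - x + ⅔y² - 11/18y + 1.
  reduce S modulo (f_1, f_2, f_3, f_4):
  remainder -37/36x + ⅔y² - 13/18y + 37/36 ≠ 0; add h_5 = -37/36x + ⅔y² - 13/18y + 37/36 to the basis.

S(f_1,f_3): lcm = x²y. S = ⅙x² + ⅔xy - 1/42x + 3/7y - 1/7.
  reduce S modulo (f_1, f_2, f_3, f_4, h_5):
  remainder 748/2331y² - 3821/9324y ≠ 0; add h_6 = 748/2331y² - 3821/9324y to the basis.

S(f_1,f_4): lcm = x²y. S = ⅙x² + 3/2xy² + 11/3xy - ⅙x + ⅔y³ - 2y.
  reduce S modulo (f_1, f_2, f_3, f_4, h_5, h_6):
  remainder -19145117/4476032y ≠ 0; add h_7 = -19145117/4476032y to the basis.

The other S-polynomials (S(f_2,f_3), S(f_2,f_4), S(f_3,f_4), S(f_1,h_5), S(f_2,h_5), S(f_3,h_5), S(f_4,h_5), S(f_1,h_6), S(f_2,h_6), S(f_3,h_6), S(f_4,h_6), S(h_5,h_6), S(f_1,h_7), S(f_2,h_7), S(f_3,h_7), S(f_4,h_7), S(h_5,h_7), S(h_6,h_7)) all reduce to 0 modulo the current basis, so we have a Gröbner basis.
Inter-reduce: drop elements whose leading term is divisible by another's, tail-reduce, and make monic.
Reduced Gröbner basis: {x - 1, y}.
Label its elements g_1 = x - 1, g_2 = y.

Reduce p = 2x² - 4xy - 3y³ - 5 modulo G:
  leading term x²: subtract (2x)·g_1 from 2x² - 4xy - 3y³ - 5 → -4xy + 2x - 3y³ - 5
  leading term xy: subtract (-4y)·g_1 from -4xy + 2x - 3y³ - 5 → 2x - 3y³ - 4y - 5
  leading term x: subtract (2)·g_1 from 2x - 3y³ - 4y - 5 → -3y³ - 4y - 3
  leading term y³: subtract (-3y²)·g_2 from -3y³ - 4y - 3 → -4y - 3
  leading term y: subtract (-4)·g_2 from -4y - 3 → -3
  leading term 1: no divisor's leading term divides it; move -3 to the remainder.
  normal form = -3.
The normal form is nonzero, so p ∉ I. Since p minus its normal form lies in I, I + (p) = I + (r) where r = -3; decide whether this ideal is the whole ring.
Here r = -3 is a nonzero constant, hence a unit: 1 ∈ I + (p), the Gröbner basis of I + (p) is {1}, and the enlarged system has no common solution — adjoining p is inconsistent.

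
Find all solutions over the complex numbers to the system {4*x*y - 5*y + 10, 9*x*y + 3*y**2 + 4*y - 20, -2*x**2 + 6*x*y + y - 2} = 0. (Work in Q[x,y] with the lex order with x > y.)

{(0, 2)}

Compute a lex Gröbner basis by Buchberger's algorithm.
f_1 = 4*x*y - 5*y + 10, LT = x*y.
f_2 = 9*x*y + 3*y**2 + 4*y - 20, LT = x*y.
f_3 = -2*x**2 + 6*x*y + y - 2, LT = x**2.

S(f_1,f_2): lcm = x*y. S = -1/3*y**2 - 61/36*y + 85/18.
  leading term y**2: no divisor's leading term divides it; move -1/3*y**2 to the remainder.
  leading term y: no divisor's leading term divides it; move -61/36*y to the remainder.
  leading term 1: no divisor's leading term divides it; move 85/18 to the remainder.
  remainder -1/3*y**2 - 61/36*y + 85/18 ≠ 0; add h_4 = -1/3*y**2 - 61/36*y + 85/18 to the basis.

S(f_1,f_3): lcm = x**2*y. S = 3*x*y**2 - 5/4*x*y + 5/2*x + 1/2*y**2 - y.
  leading term x*y**2: subtract (3/4*y)·f_1 from 3*x*y**2 - 5/4*x*y + 5/2*x + 1/2*y**2 - y → -5/4*x*y + 5/2*x + 17/4*y**2 - 17/2*y
  leading term x*y: subtract (-5/16)·f_1 from -5/4*x*y + 5/2*x + 17/4*y**2 - 17/2*y → 5/2*x + 17/4*y**2 - 161/16*y + 25/8
  leading term x: no divisor's leading term divides it; move 5/2*x to the remainder.
  leading term y**2: subtract (-51/4)·h_4 from 17/4*y**2 - 161/16*y + 25/8 → -95/3*y + 190/3
  leading term y: no divisor's leading term divides it; move -95/3*y to the remainder.
  leading term 1: no divisor's leading term divides it; move 190/3 to the remainder.
  remainder 5/2*x - 95/3*y + 190/3 ≠ 0; add h_5 = 5/2*x - 95/3*y + 190/3 to the basis.

S(f_2,f_3): lcm = x**2*y. S = 10/3*x*y**2 + 4/9*x*y - 20/9*x + 1/2*y**2 - y.
  leading term x*y**2: subtract (5/6*y)·f_1 from 10/3*x*y**2 + 4/9*x*y - 20/9*x + 1/2*y**2 - y → 4/9*x*y - 20/9*x + 14/3*y**2 - 28/3*y
  leading term x*y: subtract (1/9)·f_1 from 4/9*x*y - 20/9*x + 14/3*y**2 - 28/3*y → -20/9*x + 14/3*y**2 - 79/9*y - 10/9
  leading term x: subtract (-8/9)·h_5 from -20/9*x + 14/3*y**2 - 79/9*y - 10/9 → 14/3*y**2 - 997/27*y + 1490/27
  leading term y**2: subtract (-14)·h_4 from 14/3*y**2 - 997/27*y + 1490/27 → -3275/54*y + 3275/27
  leading term y: no divisor's leading term divides it; move -3275/54*y to the remainder.
  leading term 1: no divisor's leading term divides it; move 3275/27 to the remainder.
  remainder -3275/54*y + 3275/27 ≠ 0; add h_6 = -3275/54*y + 3275/27 to the basis.

The other S-polynomials (S(f_1,h_4), S(f_2,h_4), S(f_3,h_4), S(f_1,h_5), S(f_2,h_5), S(f_3,h_5), S(h_4,h_5), S(f_1,h_6), S(f_2,h_6), S(f_3,h_6), S(h_4,h_6), S(h_5,h_6)) all reduce to 0 modulo the current basis, so we have a Gröbner basis.
Inter-reduce: drop elements whose leading term is divisible by another's, tail-reduce, and make monic.
Reduced Gröbner basis: {x, y - 2}.

Elimination: the polynomial y - 2 lies in the elimination ideal for y, so y ∈ {2}. For each such y, the remaining basis elements (now univariate) give the rest of the solution.
  y = 2: the earlier basis element becomes x = 0, giving x = 0 — point (0, 2).
A lex Gröbner basis triangularizes the system, enabling back-substitution.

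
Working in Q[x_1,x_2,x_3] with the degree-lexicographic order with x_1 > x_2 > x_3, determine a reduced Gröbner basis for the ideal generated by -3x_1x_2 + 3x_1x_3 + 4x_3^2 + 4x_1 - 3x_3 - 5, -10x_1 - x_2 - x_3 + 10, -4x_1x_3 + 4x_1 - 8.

f_1 = -3x_1x_2 + 3x_1x_3 + 4x_3^2 + 4x_1 - 3x_3 - 5, LT = x_1x_2.
f_2 = -10x_1 - x_2 - x_3 + 10, LT = x_1.
f_3 = -4x_1x_3 + 4x_1 - 8, LT = x_1x_3.

S(f_1,f_2): lcm = x_1x_2. S = -x_1x_3 - 1/10x_2^2 - 1/10x_2x_3 - 4/3x_3^2 - 4/3x_1 + x_2 + x_3 + 5/3.
  reduce S modulo (f_1, f_2, f_3):
  remainder -1/10x_2^2 - 37/30x_3^2 + 17/15x_2 + 2/15x_3 + 1/3 ≠ 0; add g_4 = -1/10x_2^2 - 37/30x_3^2 + 17/15x_2 + 2/15x_3 + 1/3 to the basis.

S(f_1,f_3): lcm = x_1x_2x_3. S = -x_1x_3^2 - 4/3x_3^3 + x_1x_2 - 4/3x_1x_3 + x_3^2 - 2x_2 + 5/3x_3.
  reduce S modulo (f_1, f_2, f_3, g_4):
  remainder 1/10x_2x_3^2 - 37/30x_3^3 + 1/30x_2x_3 + 41/30x_3^2 - 32/15x_2 + 1/5x_3 - 1/3 ≠ 0; add g_5 = 1/10x_2x_3^2 - 37/30x_3^3 + 1/30x_2x_3 + 41/30x_3^2 - 32/15x_2 + 1/5x_3 - 1/3 to the basis.

S(f_2,f_3): lcm = x_1x_3. S = 1/10x_2x_3 + 1/10x_3^2 + x_1 - x_3 - 2.
  reduce S modulo (f_1, f_2, f_3, g_4, g_5):
  remainder 1/10x_2x_3 + 1/10x_3^2 - 1/10x_2 - 11/10x_3 - 1 ≠ 0; add g_6 = 1/10x_2x_3 + 1/10x_3^2 - 1/10x_2 - 11/10x_3 - 1 to the basis.

S(f_1,g_5): lcm = x_1x_2x_3^2. S = 34/3x_1x_3^3 - 4/3x_3^4 - 1/3x_1x_2x_3 - 15x_1x_3^2 + x_3^3 + 64/3x_1x_2 - 2x_1x_3 + 5/3x_3^2 + 10/3x_1.
  reduce S modulo (f_1, f_2, f_3, g_4, g_5, g_6):
  remainder -148/9x_3^4 + 1417/27x_3^3 + 434/27x_3^2 + 98/9x_2 - 8273/27x_3 - 2380/9 ≠ 0; add g_7 = -148/9x_3^4 + 1417/27x_3^3 + 434/27x_3^2 + 98/9x_2 - 8273/27x_3 - 2380/9 to the basis.

S(f_1,g_6): lcm = x_1x_2x_3. S = -2x_1x_3^2 - 4/3x_3^3 + x_1x_2 + 29/3x_1x_3 + x_3^2 + 10x_1 + 5/3x_3.
  reduce S modulo (f_1, f_2, f_3, g_4, g_5, g_6, g_7):
  remainder 4/3x_3^3 - 7/3x_3^2 + 2x_2 - 8/3x_3 - 1 ≠ 0; add g_8 = 4/3x_3^3 - 7/3x_3^2 + 2x_2 - 8/3x_3 - 1 to the basis.

The other S-polynomials (S(f_1,g_4), S(f_2,g_4), S(f_3,g_4), S(f_2,g_5), S(f_3,g_5), S(g_4,g_5), S(f_2,g_6), S(f_3,g_6), S(g_4,g_6), S(g_5,g_6), S(f_1,g_7), S(f_2,g_7), S(f_3,g_7), S(g_4,g_7), S(g_5,g_7), S(g_6,g_7), S(f_1,g_8), S(f_2,g_8), S(f_3,g_8), S(g_4,g_8), S(g_5,g_8), S(g_6,g_8), S(g_7,g_8)) all reduce to 0 modulo the current basis, so we have a Gröbner basis.
Inter-reduce: drop elements whose leading term is divisible by another's, tail-reduce, and make monic.

G = {x_3^3 - 7/4x_3^2 + 3/2x_2 - 2x_3 - 3/4, x_2^2 + 37/3x_3^2 - 34/3x_2 - 4/3x_3 - 10/3, x_2x_3 + x_3^2 - x_2 - 11x_3 - 10, x_1 + 1/10x_2 + 1/10x_3 - 1}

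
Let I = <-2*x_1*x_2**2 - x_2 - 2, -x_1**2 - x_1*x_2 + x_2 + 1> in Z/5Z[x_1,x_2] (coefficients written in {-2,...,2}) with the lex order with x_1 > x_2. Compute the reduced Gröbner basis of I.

G = {x_1 + 2*x_2**4 - x_2**3 + x_2**2 - 2*x_2 - 1, x_2**5 - x_2**4 + x_2**3 + x_2**2 - x_2 - 1}

The reduced Gröbner basis is the canonical form of the ideal for this ordering.

f_1 = -2*x_1*x_2**2 - x_2 - 2, LT = x_1*x_2**2.
f_2 = -x_1**2 - x_1*x_2 + x_2 + 1, LT = x_1**2.

S(f_1,f_2): lcm = x_1**2*x_2**2. S = -x_1*x_2**3 - 2*x_1*x_2 + x_1 + x_2**3 + x_2**2.
  reduce S modulo (f_1, f_2):
  remainder -2*x_1*x_2 + x_1 + x_2**3 - x_2**2 + x_2 ≠ 0; add g_3 = -2*x_1*x_2 + x_1 + x_2**3 - x_2**2 + x_2 to the basis.

S(f_1,g_3): lcm = x_1*x_2**2. S = -2*x_1*x_2 - 2*x_2**4 + 2*x_2**3 - 2*x_2**2 - 2*x_2 + 1.
  reduce S modulo (f_1, f_2, g_3):
  remainder -x_1 - 2*x_2**4 + x_2**3 - x_2**2 + 2*x_2 + 1 ≠ 0; add g_4 = -x_1 - 2*x_2**4 + x_2**3 - x_2**2 + 2*x_2 + 1 to the basis.

S(f_1,g_4): lcm = x_1*x_2**2. S = -2*x_2**6 + x_2**5 - x_2**4 + 2*x_2**3 + x_2**2 - 2*x_2 + 1.
  reduce S modulo (f_1, f_2, g_3, g_4):
  remainder -2*x_2**6 + x_2**5 - x_2**4 + 2*x_2**3 + x_2**2 - 2*x_2 + 1 ≠ 0; add g_5 = -2*x_2**6 + x_2**5 - x_2**4 + 2*x_2**3 + x_2**2 - 2*x_2 + 1 to the basis.

S(g_3,g_4): lcm = x_1*x_2. S = 2*x_1 - 2*x_2**5 + x_2**4 + x_2**3 - 2*x_2.
  reduce S modulo (f_1, f_2, g_3, g_4, g_5):
  remainder -2*x_2**5 + 2*x_2**4 - 2*x_2**3 - 2*x_2**2 + 2*x_2 + 2 ≠ 0; add g_6 = -2*x_2**5 + 2*x_2**4 - 2*x_2**3 - 2*x_2**2 + 2*x_2 + 2 to the basis.

The other S-polynomials (S(f_2,g_3), S(f_2,g_4), S(f_1,g_5), S(f_2,g_5), S(g_3,g_5), S(g_4,g_5), S(f_1,g_6), S(f_2,g_6), S(g_3,g_6), S(g_4,g_6), S(g_5,g_6)) all reduce to 0 modulo the current basis, so we have a Gröbner basis.
Inter-reduce: drop elements whose leading term is divisible by another's, tail-reduce, and make monic.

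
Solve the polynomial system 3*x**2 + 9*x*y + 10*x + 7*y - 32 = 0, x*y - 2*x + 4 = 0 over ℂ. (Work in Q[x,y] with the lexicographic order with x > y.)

{(2, 0), (-17/3 - sqrt(247)/3, 48/7 - 2*sqrt(247)/7), (-17/3 + sqrt(247)/3, 2*sqrt(247)/7 + 48/7)}

Compute a lex Gröbner basis by Buchberger's algorithm.
f_1 = 3*x**2 + 9*x*y + 10*x + 7*y - 32, LT = x**2.
f_2 = x*y - 2*x + 4, LT = x*y.

S(f_1,f_2): lcm = x**2*y. S = 2*x**2 + 3*x*y**2 + 10/3*x*y - 4*x + 7/3*y**2 - 32/3*y.
  reduce S modulo (f_1, f_2):
  remainder -4*x + 7/3*y**2 - 82/3*y + 8 ≠ 0; add h_3 = -4*x + 7/3*y**2 - 82/3*y + 8 to the basis.

S(f_2,h_3): lcm = x*y. S = -2*x + 7/12*y**3 - 41/6*y**2 + 2*y + 4.
  reduce S modulo (f_1, f_2, h_3):
  remainder 7/12*y**3 - 8*y**2 + 47/3*y ≠ 0; add h_4 = 7/12*y**3 - 8*y**2 + 47/3*y to the basis.

The other S-polynomials (S(f_1,h_3), S(f_1,h_4), S(f_2,h_4), S(h_3,h_4)) all reduce to 0 modulo the current basis, so we have a Gröbner basis.
Inter-reduce: drop elements whose leading term is divisible by another's, tail-reduce, and make monic.
Reduced Gröbner basis: {x - 7/12*y**2 + 41/6*y - 2, y**3 - 96/7*y**2 + 188/7*y}.

Elimination: the polynomial y**3 - 96/7*y**2 + 188/7*y lies in the elimination ideal for y, so y ∈ {0, 48/7 - 2*sqrt(247)/7, 2*sqrt(247)/7 + 48/7}. For each such y, the remaining basis elements (now univariate) give the rest of the solution.
  y = 0: the earlier basis element becomes x - 2 = 0, giving x = 2 — point (2, 0).
  y = 48/7 - 2*sqrt(247)/7: the earlier basis element becomes x + sqrt(247)/3 + 17/3 = 0, giving x = -17/3 - sqrt(247)/3 — point (-17/3 - sqrt(247)/3, 48/7 - 2*sqrt(247)/7).
  y = 2*sqrt(247)/7 + 48/7: the earlier basis element becomes x - sqrt(247)/3 + 17/3 = 0, giving x = -17/3 + sqrt(247)/3 — point (-17/3 + sqrt(247)/3, 2*sqrt(247)/7 + 48/7).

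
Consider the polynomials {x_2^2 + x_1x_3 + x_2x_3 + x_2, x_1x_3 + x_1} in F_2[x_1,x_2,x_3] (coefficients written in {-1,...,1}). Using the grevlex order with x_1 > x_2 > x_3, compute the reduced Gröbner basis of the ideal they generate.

f_1 = x_2^2 + x_1x_3 + x_2x_3 + x_2, LT = x_2^2.
f_2 = x_1x_3 + x_1, LT = x_1x_3.

The S-polynomials (S(f_1,f_2)) all reduce to 0 modulo the current basis, so we have a Gröbner basis.

G = {x_2^2 + x_2x_3 + x_1 + x_2, x_1x_3 + x_1}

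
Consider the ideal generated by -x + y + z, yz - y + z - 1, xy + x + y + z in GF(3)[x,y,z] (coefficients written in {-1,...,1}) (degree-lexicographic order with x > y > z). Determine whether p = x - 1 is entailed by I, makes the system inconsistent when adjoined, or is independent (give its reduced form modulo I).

First compute the reduced Gröbner basis of I by Buchberger's algorithm.
f_1 = -x + y + z, LT = x.
f_2 = yz - y + z - 1, LT = yz.
f_3 = xy + x + y + z, LT = xy.

S(f_1,f_3): lcm = xy. S = -y^2 - yz - x - y - z.
  leading term y^2: no divisor's leading term divides it; move -y^2 to the remainder.
  leading term yz: subtract (-1)·f_2 from -yz - x - y - z → -x + y - 1
  leading term x: subtract (1)·f_1 from -x + y - 1 → -z - 1
  leading term z: no divisor's leading term divides it; move -z to the remainder.
  leading term 1: no divisor's leading term divides it; move -1 to the remainder.
  remainder -y^2 - z - 1 ≠ 0; add h_4 = -y^2 - z - 1 to the basis.

S(f_2,f_3): lcm = xyz. S = -xy - yz - z^2 - x.
  leading term xy: subtract (y)·f_1 from -xy - yz - z^2 - x → -y^2 + yz - z^2 - x
  leading term y^2: subtract (1)·h_4 from -y^2 + yz - z^2 - x → yz - z^2 - x + z + 1
  leading term yz: subtract (1)·f_2 from yz - z^2 - x + z + 1 → -z^2 - x + y - 1
  leading term z^2: no divisor's leading term divides it; move -z^2 to the remainder.
  leading term x: subtract (1)·f_1 from -x + y - 1 → -z - 1
  leading term z: no divisor's leading term divides it; move -z to the remainder.
  leading term 1: no divisor's leading term divides it; move -1 to the remainder.
  remainder -z^2 - z - 1 ≠ 0; add h_5 = -z^2 - z - 1 to the basis.

The other S-polynomials (S(f_1,f_2), S(f_1,h_4), S(f_2,h_4), S(f_3,h_4), S(f_1,h_5), S(f_2,h_5), S(f_3,h_5), S(h_4,h_5)) all reduce to 0 modulo the current basis, so we have a Gröbner basis.
Inter-reduce: drop elements whose leading term is divisible by another's, tail-reduce, and make monic.
Reduced Gröbner basis: {y^2 + z + 1, yz - y + z - 1, z^2 + z + 1, x - y - z}.
Label its elements g_1 = y^2 + z + 1, g_2 = yz - y + z - 1, g_3 = z^2 + z + 1, g_4 = x - y - z.

Reduce p = x - 1 modulo G:
  leading term x: subtract (1)·g_4 from x - 1 → y + z - 1
  leading term y: no divisor's leading term divides it; move y to the remainder.
  leading term z: no divisor's leading term divides it; move z to the remainder.
  leading term 1: no divisor's leading term divides it; move -1 to the remainder.
  normal form = y + z - 1.
The normal form is nonzero, so p ∉ I. Since p minus its normal form lies in I, I + (p) = I + (r) where r = y + z - 1; decide whether this ideal is the whole ring.
Run Buchberger on G together with r (pairs among the g_i already reduce to 0 since G is a Gröbner basis):
g_1 = y^2 + z + 1, LT = y^2.
g_2 = yz - y + z - 1, LT = yz.
g_3 = z^2 + z + 1, LT = z^2.
g_4 = x - y - z, LT = x.
r = y + z - 1, LT = y.

S(g_1,r): lcm = y^2. S = -yz + y + z + 1.
  leading term yz: subtract (-1)·g_2 from -yz + y + z + 1 → -z
  leading term z: no divisor's leading term divides it; move -z to the remainder.
  remainder -z ≠ 0; add m_6 = -z to the basis.

S(g_2,r): lcm = yz. S = -z^2 - y - z - 1.
  leading term z^2: subtract (-1)·g_3 from -z^2 - y - z - 1 → -y
  leading term y: subtract (-1)·r from -y → z - 1
  leading term z: subtract (-1)·m_6 from z - 1 → -1
  leading term 1: no divisor's leading term divides it; move -1 to the remainder.
  remainder -1 ≠ 0; add m_7 = -1 to the basis.

The other S-polynomials (S(g_1,g_2), S(g_1,g_3), S(g_1,g_4), S(g_2,g_3), S(g_2,g_4), S(g_3,g_4), S(g_3,r), S(g_4,r), S(g_1,m_6), S(g_2,m_6), S(g_3,m_6), S(g_4,m_6), S(r,m_6), S(g_1,m_7), S(g_2,m_7), S(g_3,m_7), S(g_4,m_7), S(r,m_7), S(m_6,m_7)) all reduce to 0 modulo the current basis, so we have a Gröbner basis.
Inter-reduce: drop elements whose leading term is divisible by another's, tail-reduce, and make monic.
Reduced Gröbner basis: {1}.
The reduced Gröbner basis of I + (p) is {1}: the ideal is the whole ring, so the enlarged system has no common solution — adjoining p is inconsistent.

Adjoining x - 1 makes the ideal the whole ring: the system is inconsistent.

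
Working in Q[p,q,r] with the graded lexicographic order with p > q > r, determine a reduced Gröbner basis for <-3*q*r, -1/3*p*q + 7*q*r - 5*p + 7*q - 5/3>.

G = {p*q + 15*p - 21*q + 5, p*r + 1/3*r, q*r}

f_1 = -3*q*r, LT = q*r.
f_2 = -1/3*p*q + 7*q*r - 5*p + 7*q - 5/3, LT = p*q.

S(f_1,f_2): lcm = p*q*r. S = 21*q*r**2 - 15*p*r + 21*q*r - 5*r.
  leading term q*r**2: subtract (-7*r)·f_1 from 21*q*r**2 - 15*p*r + 21*q*r - 5*r → -15*p*r + 21*q*r - 5*r
  leading term p*r: no divisor's leading term divides it; move -15*p*r to the remainder.
  leading term q*r: subtract (-7)·f_1 from 21*q*r - 5*r → -5*r
  leading term r: no divisor's leading term divides it; move -5*r to the remainder.
  remainder -15*p*r - 5*r ≠ 0; add g_3 = -15*p*r - 5*r to the basis.

The other S-polynomials (S(f_1,g_3), S(f_2,g_3)) all reduce to 0 modulo the current basis, so we have a Gröbner basis.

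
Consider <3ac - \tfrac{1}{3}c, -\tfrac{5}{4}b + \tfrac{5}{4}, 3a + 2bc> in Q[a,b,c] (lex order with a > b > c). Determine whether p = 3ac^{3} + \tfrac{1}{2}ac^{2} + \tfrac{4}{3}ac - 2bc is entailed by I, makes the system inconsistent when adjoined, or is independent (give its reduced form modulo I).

3ac^{3} + \tfrac{1}{2}ac^{2} + \tfrac{4}{3}ac - 2bc is independent of I; its normal form modulo I is -\tfrac{50}{27}c.

First compute the reduced Gröbner basis of I by Buchberger's algorithm.
f_1 = 3ac - \tfrac{1}{3}c, LT = ac.
f_2 = -\tfrac{5}{4}b + \tfrac{5}{4}, LT = b.
f_3 = 3a + 2bc, LT = a.

S(f_1,f_3): lcm = ac. S = -\tfrac{2}{3}bc^{2} - \tfrac{1}{9}c.
  reduce S modulo (f_1, f_2, f_3):
  remainder -\tfrac{2}{3}c^{2} - \tfrac{1}{9}c ≠ 0; add h_4 = -\tfrac{2}{3}c^{2} - \tfrac{1}{9}c to the basis.

The other S-polynomials (S(f_1,f_2), S(f_2,f_3), S(f_1,h_4), S(f_2,h_4), S(f_3,h_4)) all reduce to 0 modulo the current basis, so we have a Gröbner basis.
Inter-reduce: drop elements whose leading term is divisible by another's, tail-reduce, and make monic.
Reduced Gröbner basis: {a + \tfrac{2}{3}c, b - 1, c^{2} + \tfrac{1}{6}c}.
Label its elements g_1 = a + \tfrac{2}{3}c, g_2 = b - 1, g_3 = c^{2} + \tfrac{1}{6}c.

Reduce p = 3ac^{3} + \tfrac{1}{2}ac^{2} + \tfrac{4}{3}ac - 2bc modulo G:
  leading term ac^{3}: subtract (3c^{3})·g_1 from 3ac^{3} + \tfrac{1}{2}ac^{2} + \tfrac{4}{3}ac - 2bc → \tfrac{1}{2}ac^{2} + \tfrac{4}{3}ac - 2bc - 2c^{4}
  leading term ac^{2}: subtract (\tfrac{1}{2}c^{2})·g_1 from \tfrac{1}{2}ac^{2} + \tfrac{4}{3}ac - 2bc - 2c^{4} → \tfrac{4}{3}ac - 2bc - 2c^{4} - \tfrac{1}{3}c^{3}
  leading term ac: subtract (\tfrac{4}{3}c)·g_1 from \tfrac{4}{3}ac - 2bc - 2c^{4} - \tfrac{1}{3}c^{3} → -2bc - 2c^{4} - \tfrac{1}{3}c^{3} - \tfrac{8}{9}c^{2}
  leading term bc: subtract (-2c)·g_2 from -2bc - 2c^{4} - \tfrac{1}{3}c^{3} - \tfrac{8}{9}c^{2} → -2c^{4} - \tfrac{1}{3}c^{3} - \tfrac{8}{9}c^{2} - 2c
  leading term c^{4}: subtract (-2c^{2})·g_3 from -2c^{4} - \tfrac{1}{3}c^{3} - \tfrac{8}{9}c^{2} - 2c → -\tfrac{8}{9}c^{2} - 2c
  leading term c^{2}: subtract (-\tfrac{8}{9})·g_3 from -\tfrac{8}{9}c^{2} - 2c → -\tfrac{50}{27}c
  leading term c: no divisor's leading term divides it; move -\tfrac{50}{27}c to the remainder.
  normal form = -\tfrac{50}{27}c.
The normal form is nonzero, so p ∉ I. Since p minus its normal form lies in I, I + (p) = I + (r) where r = -\tfrac{50}{27}c; decide whether this ideal is the whole ring.
Run Buchberger on G together with r (pairs among the g_i already reduce to 0 since G is a Gröbner basis):
g_1 = a + \tfrac{2}{3}c, LT = a.
g_2 = b - 1, LT = b.
g_3 = c^{2} + \tfrac{1}{6}c, LT = c^{2}.
r = -\tfrac{50}{27}c, LT = c.

The S-polynomials (S(g_1,g_2), S(g_1,g_3), S(g_1,r), S(g_2,g_3), S(g_2,r), S(g_3,r)) all reduce to 0 modulo the current basis, so we have a Gröbner basis.
Inter-reduce: drop elements whose leading term is divisible by another's, tail-reduce, and make monic.
Reduced Gröbner basis: {a, b - 1, c}.
The reduced Gröbner basis of I + (p) is {a, b - 1, c} ≠ {1}, a proper ideal, so the enlarged system stays consistent: p is independent of I, with normal form -\tfrac{50}{27}c.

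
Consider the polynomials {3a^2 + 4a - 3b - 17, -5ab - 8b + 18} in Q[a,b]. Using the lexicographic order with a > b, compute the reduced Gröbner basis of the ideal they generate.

f_1 = 3a^2 + 4a - 3b - 17, LT = a^2.
f_2 = -5ab - 8b + 18, LT = ab.

S(f_1,f_2): lcm = a^2b. S = -4/15ab + 18/5a - b^2 - 17/3b.
  reduce S modulo (f_1, f_2):
  remainder 18/5a - b^2 - 131/25b - 24/25 ≠ 0; add g_3 = 18/5a - b^2 - 131/25b - 24/25 to the basis.

S(f_2,g_3): lcm = ab. S = 5/18b^3 + 131/90b^2 + 28/15b - 18/5.
  reduce S modulo (f_1, f_2, g_3):
  remainder 5/18b^3 + 131/90b^2 + 28/15b - 18/5 ≠ 0; add g_4 = 5/18b^3 + 131/90b^2 + 28/15b - 18/5 to the basis.

The other S-polynomials (S(f_1,g_3), S(f_1,g_4), S(f_2,g_4), S(g_3,g_4)) all reduce to 0 modulo the current basis, so we have a Gröbner basis.
Inter-reduce: drop elements whose leading term is divisible by another's, tail-reduce, and make monic.

G = {a - 5/18b^2 - 131/90b - 4/15, b^3 + 131/25b^2 + 168/25b - 324/25}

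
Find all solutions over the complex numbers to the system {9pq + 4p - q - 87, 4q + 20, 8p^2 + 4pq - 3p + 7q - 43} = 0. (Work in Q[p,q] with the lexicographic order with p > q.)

{(-2, -5)}

Compute a lex Gröbner basis by Buchberger's algorithm.
f_1 = 9pq + 4p - q - 87, LT = pq.
f_2 = 4q + 20, LT = q.
f_3 = 8p^2 + 4pq - 3p + 7q - 43, LT = p^2.

S(f_1,f_2): lcm = pq. S = -41/9p - 1/9q - 29/3.
  leading term p: no divisor's leading term divides it; move -41/9p to the remainder.
  leading term q: subtract (-1/36)·f_2 from -1/9q - 29/3 → -82/9
  leading term 1: no divisor's leading term divides it; move -82/9 to the remainder.
  remainder -41/9p - 82/9 ≠ 0; add h_4 = -41/9p - 82/9 to the basis.

The other S-polynomials (S(f_1,f_3), S(f_2,f_3), S(f_1,h_4), S(f_2,h_4), S(f_3,h_4)) all reduce to 0 modulo the current basis, so we have a Gröbner basis.
Inter-reduce: drop elements whose leading term is divisible by another's, tail-reduce, and make monic.
Reduced Gröbner basis: {p + 2, q + 5}.

Elimination: the polynomial q + 5 lies in the elimination ideal for q, so q ∈ {-5}. For each such q, the remaining basis elements (now univariate) give the rest of the solution.
  q = -5: the earlier basis element becomes p + 2 = 0, giving p = -2 — point (-2, -5).
Substituting each solution back into the original system confirms all equations vanish.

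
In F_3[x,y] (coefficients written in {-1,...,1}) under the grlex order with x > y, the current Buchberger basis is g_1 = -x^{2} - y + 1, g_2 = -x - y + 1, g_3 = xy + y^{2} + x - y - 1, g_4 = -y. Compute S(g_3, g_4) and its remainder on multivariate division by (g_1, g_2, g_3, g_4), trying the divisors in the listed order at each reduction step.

lcm(LM(g_3), LM(g_4)) = xy.
S = (lcm/LT(g_3))·g_3 − (lcm/LT(g_4))·g_4 = y^{2} + x - y - 1.
Reduce S modulo (g_1, g_2, g_3, g_4) in that order:
  leading term y^{2}: subtract (-y)·g_4 from y^{2} + x - y - 1 → x - y - 1
  leading term x: subtract (-1)·g_2 from x - y - 1 → y
  leading term y: subtract (-1)·g_4 from y → 0
The remainder is 0, so this S-polynomial contributes no new basis element.
This is the inner loop of Buchberger's algorithm — each nonzero remainder becomes a new basis element.

S(g_3, g_4) = y^{2} + x - y - 1; remainder on division = 0.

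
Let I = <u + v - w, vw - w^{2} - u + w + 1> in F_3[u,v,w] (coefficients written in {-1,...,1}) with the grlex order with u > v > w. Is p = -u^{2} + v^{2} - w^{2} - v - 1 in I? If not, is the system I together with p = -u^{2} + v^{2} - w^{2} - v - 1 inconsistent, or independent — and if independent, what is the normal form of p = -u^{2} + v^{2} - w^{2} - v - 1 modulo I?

First compute the reduced Gröbner basis of I by Buchberger's algorithm.
f_1 = u + v - w, LT = u.
f_2 = vw - w^{2} - u + w + 1, LT = vw.

S(f_1,f_2): leading monomials are coprime, so the S-polynomial reduces to 0 (Buchberger's first criterion).
Every S-polynomial of the final basis reduces to 0, so we have a Gröbner basis.
Inter-reduce: drop elements whose leading term is divisible by another's, tail-reduce, and make monic.
Reduced Gröbner basis: {vw - w^{2} + v + 1, u + v - w}.
Label its elements g_1 = vw - w^{2} + v + 1, g_2 = u + v - w.

Reduce p = -u^{2} + v^{2} - w^{2} - v - 1 modulo G:
  leading term u^{2}: subtract (-u)·g_2 from -u^{2} + v^{2} - w^{2} - v - 1 → uv - uw + v^{2} - w^{2} - v - 1
  leading term uv: subtract (v)·g_2 from uv - uw + v^{2} - w^{2} - v - 1 → -uw + vw - w^{2} - v - 1
  leading term uw: subtract (-w)·g_2 from -uw + vw - w^{2} - v - 1 → -vw + w^{2} - v - 1
  leading term vw: subtract (-1)·g_1 from -vw + w^{2} - v - 1 → 0
  normal form = 0.
Since the normal form is 0, p ∈ I.

-u^{2} + v^{2} - w^{2} - v - 1 lies in I (it reduces to 0).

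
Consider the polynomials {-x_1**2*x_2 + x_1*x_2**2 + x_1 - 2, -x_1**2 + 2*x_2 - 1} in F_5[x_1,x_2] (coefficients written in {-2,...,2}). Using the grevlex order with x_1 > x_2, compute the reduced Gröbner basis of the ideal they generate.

G = {x_1*x_2**2 - 2*x_2**2 + x_1 + x_2 - 2, x_2**3 - 2*x_1*x_2 + 2*x_2, x_1**2 - 2*x_2 + 1}

f_1 = -x_1**2*x_2 + x_1*x_2**2 + x_1 - 2, LT = x_1**2*x_2.
f_2 = -x_1**2 + 2*x_2 - 1, LT = x_1**2.

S(f_1,f_2): lcm = x_1**2*x_2. S = -x_1*x_2**2 + 2*x_2**2 - x_1 - x_2 + 2.
  leading term x_1*x_2**2: no divisor's leading term divides it; move -x_1*x_2**2 to the remainder.
  leading term x_2**2: no divisor's leading term divides it; move 2*x_2**2 to the remainder.
  leading term x_1: no divisor's leading term divides it; move -x_1 to the remainder.
  leading term x_2: no divisor's leading term divides it; move -x_2 to the remainder.
  leading term 1: no divisor's leading term divides it; move 2 to the remainder.
  remainder -x_1*x_2**2 + 2*x_2**2 - x_1 - x_2 + 2 ≠ 0; add g_3 = -x_1*x_2**2 + 2*x_2**2 - x_1 - x_2 + 2 to the basis.

S(f_1,g_3): lcm = x_1**2*x_2**2. S = -x_1*x_2**3 + 2*x_1*x_2**2 - x_1**2 - 2*x_1*x_2 + 2*x_1 + 2*x_2.
  leading term x_1*x_2**3: subtract (x_2)·g_3 from -x_1*x_2**3 + 2*x_1*x_2**2 - x_1**2 - 2*x_1*x_2 + 2*x_1 + 2*x_2 → 2*x_1*x_2**2 - 2*x_2**3 - x_1**2 - x_1*x_2 + x_2**2 + 2*x_1
  leading term x_1*x_2**2: subtract (-2)·g_3 from 2*x_1*x_2**2 - 2*x_2**3 - x_1**2 - x_1*x_2 + x_2**2 + 2*x_1 → -2*x_2**3 - x_1**2 - x_1*x_2 - 2*x_2 - 1
  leading term x_2**3: no divisor's leading term divides it; move -2*x_2**3 to the remainder.
  leading term x_1**2: subtract (1)·f_2 from -x_1**2 - x_1*x_2 - 2*x_2 - 1 → -x_1*x_2 + x_2
  leading term x_1*x_2: no divisor's leading term divides it; move -x_1*x_2 to the remainder.
  leading term x_2: no divisor's leading term divides it; move x_2 to the remainder.
  remainder -2*x_2**3 - x_1*x_2 + x_2 ≠ 0; add g_4 = -2*x_2**3 - x_1*x_2 + x_2 to the basis.

The other S-polynomials (S(f_2,g_3), S(f_1,g_4), S(f_2,g_4), S(g_3,g_4)) all reduce to 0 modulo the current basis, so we have a Gröbner basis.
Inter-reduce: drop elements whose leading term is divisible by another's, tail-reduce, and make monic.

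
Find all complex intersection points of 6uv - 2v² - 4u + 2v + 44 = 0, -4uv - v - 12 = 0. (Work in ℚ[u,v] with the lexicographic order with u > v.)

Compute a lex Gröbner basis by Buchberger's algorithm.
f_1 = 6uv - 4u - 2v² + 2v + 44, LT = uv.
f_2 = -4uv - v - 12, LT = uv.

S(f_1,f_2): lcm = uv. S = -⅔u - ⅓v² + 1/12v + 13/3.
  reduce S modulo (f_1, f_2):
  remainder -⅔u - ⅓v² + 1/12v + 13/3 ≠ 0; add h_3 = -⅔u - ⅓v² + 1/12v + 13/3 to the basis.

S(f_1,h_3): lcm = uv. S = -⅔u - ½v³ - 5/24v² + 41/6v + 22/3.
  reduce S modulo (f_1, f_2, h_3):
  remainder -½v³ + ⅛v² + 27/4v + 3 ≠ 0; add h_4 = -½v³ + ⅛v² + 27/4v + 3 to the basis.

The other S-polynomials (S(f_2,h_3), S(f_1,h_4), S(f_2,h_4), S(h_3,h_4)) all reduce to 0 modulo the current basis, so we have a Gröbner basis.
Inter-reduce: drop elements whose leading term is divisible by another's, tail-reduce, and make monic.
Reduced Gröbner basis: {u + ½v² - ⅛v - 13/2, v³ - ¼v² - 27/2v - 6}.

Elimination: the polynomial v³ - ¼v² - 27/2v - 6 lies in the elimination ideal for v, so v ∈ {4, -15/8 - sqrt(129)/8, -15/8 + sqrt(129)/8}. For each such v, the remaining basis elements (now univariate) give the rest of the solution.
  v = 4: the earlier basis element becomes u + 1 = 0, giving u = -1 — point (-1, 4).
  v = -15/8 - sqrt(129)/8: the earlier basis element becomes u - 7/2 + sqrt(129)/4 = 0, giving u = 7/2 - sqrt(129)/4 — point (7/2 - sqrt(129)/4, -15/8 - sqrt(129)/8).
  v = -15/8 + sqrt(129)/8: the earlier basis element becomes u - 7/2 - sqrt(129)/4 = 0, giving u = sqrt(129)/4 + 7/2 — point (sqrt(129)/4 + 7/2, -15/8 + sqrt(129)/8).
This is the nonlinear analogue of row-reducing a linear system.

{(-1, 4), (7/2 - sqrt(129)/4, -15/8 - sqrt(129)/8), (sqrt(129)/4 + 7/2, -15/8 + sqrt(129)/8)}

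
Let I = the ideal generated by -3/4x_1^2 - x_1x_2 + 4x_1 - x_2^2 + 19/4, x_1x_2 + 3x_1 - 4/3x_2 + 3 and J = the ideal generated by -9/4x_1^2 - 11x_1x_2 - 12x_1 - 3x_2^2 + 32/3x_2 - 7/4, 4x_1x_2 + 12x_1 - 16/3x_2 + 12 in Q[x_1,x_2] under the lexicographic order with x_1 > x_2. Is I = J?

No, the ideals differ.

Equality of ideals is decidable: compute both reduced Gröbner bases (unique for the ordering) and check whether they agree.
Buchberger on the first generating set:
f_1 = -3/4x_1^2 - x_1x_2 + 4x_1 - x_2^2 + 19/4, LT = x_1^2.
f_2 = x_1x_2 + 3x_1 - 4/3x_2 + 3, LT = x_1x_2.

S(f_1,f_2): lcm = x_1^2x_2. S = -3x_1^2 + 4/3x_1x_2^2 - 4x_1x_2 - 3x_1 + 4/3x_2^3 - 19/3x_2.
  reduce S modulo (f_1, f_2):
  remainder -7x_1 + 4/3x_2^3 + 52/9x_2^2 - 47/3x_2 - 7 ≠ 0; add g_3 = -7x_1 + 4/3x_2^3 + 52/9x_2^2 - 47/3x_2 - 7 to the basis.

S(f_2,g_3): lcm = x_1x_2. S = 3x_1 + 4/21x_2^4 + 52/63x_2^3 - 47/21x_2^2 - 7/3x_2 + 3.
  reduce S modulo (f_1, f_2, g_3):
  remainder 4/21x_2^4 + 88/63x_2^3 + 5/21x_2^2 - 190/21x_2 ≠ 0; add g_4 = 4/21x_2^4 + 88/63x_2^3 + 5/21x_2^2 - 190/21x_2 to the basis.

The other S-polynomials (S(f_1,g_3), S(f_1,g_4), S(f_2,g_4), S(g_3,g_4)) all reduce to 0 modulo the current basis, so we have a Gröbner basis.
Inter-reduce: drop elements whose leading term is divisible by another's, tail-reduce, and make monic.
Reduced Gröbner basis: {x_1 - 4/21x_2^3 - 52/63x_2^2 + 47/21x_2 + 1, x_2^4 + 22/3x_2^3 + 5/4x_2^2 - 95/2x_2}.

Buchberger on the second generating set:
h_1 = -9/4x_1^2 - 11x_1x_2 - 12x_1 - 3x_2^2 + 32/3x_2 - 7/4, LT = x_1^2.
h_2 = 4x_1x_2 + 12x_1 - 16/3x_2 + 12, LT = x_1x_2.

S(h_1,h_2): lcm = x_1^2x_2. S = -3x_1^2 + 44/9x_1x_2^2 + 20/3x_1x_2 - 3x_1 + 4/3x_2^3 - 128/27x_2^2 + 7/9x_2.
  reduce S modulo (h_1, h_2):
  remainder -7x_1 + 4/3x_2^3 + 52/9x_2^2 - 173/9x_2 - 53/3 ≠ 0; add k_3 = -7x_1 + 4/3x_2^3 + 52/9x_2^2 - 173/9x_2 - 53/3 to the basis.

S(h_2,k_3): lcm = x_1x_2. S = 3x_1 + 4/21x_2^4 + 52/63x_2^3 - 173/63x_2^2 - 27/7x_2 + 3.
  reduce S modulo (h_1, h_2, k_3):
  remainder 4/21x_2^4 + 88/63x_2^3 - 17/63x_2^2 - 254/21x_2 - 32/7 ≠ 0; add k_4 = 4/21x_2^4 + 88/63x_2^3 - 17/63x_2^2 - 254/21x_2 - 32/7 to the basis.

The other S-polynomials (S(h_1,k_3), S(h_1,k_4), S(h_2,k_4), S(k_3,k_4)) all reduce to 0 modulo the current basis, so we have a Gröbner basis.
Inter-reduce: drop elements whose leading term is divisible by another's, tail-reduce, and make monic.
Reduced Gröbner basis: {x_1 - 4/21x_2^3 - 52/63x_2^2 + 173/63x_2 + 53/21, x_2^4 + 22/3x_2^3 - 17/12x_2^2 - 127/2x_2 - 24}.

These differ, so the ideals are not equal.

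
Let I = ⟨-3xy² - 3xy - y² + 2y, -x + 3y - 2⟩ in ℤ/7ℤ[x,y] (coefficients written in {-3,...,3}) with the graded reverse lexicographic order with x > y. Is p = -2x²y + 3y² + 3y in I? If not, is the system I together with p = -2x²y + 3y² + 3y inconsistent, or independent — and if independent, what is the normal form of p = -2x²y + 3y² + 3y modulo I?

First compute the reduced Gröbner basis of I by Buchberger's algorithm.
f_1 = -3xy² - 3xy - y² + 2y, LT = xy².
f_2 = -x + 3y - 2, LT = x.

S(f_1,f_2): lcm = xy². S = 3y³ + xy + 3y² - 3y.
  leading term y³: no divisor's leading term divides it; move 3y³ to the remainder.
  leading term xy: subtract (-y)·f_2 from xy + 3y² - 3y → -y² + 2y
  leading term y²: no divisor's leading term divides it; move -y² to the remainder.
  leading term y: no divisor's leading term divides it; move 2y to the remainder.
  remainder 3y³ - y² + 2y ≠ 0; add h_3 = 3y³ - y² + 2y to the basis.

S(f_1,h_3): lcm = xy³. S = -xy² - 2y³ - 3xy - 3y².
  leading term xy²: subtract (-2)·f_1 from -xy² - 2y³ - 3xy - 3y² → -2y³ - 2xy + 2y² - 3y
  leading term y³: subtract (-3)·h_3 from -2y³ - 2xy + 2y² - 3y → -2xy - y² + 3y
  leading term xy: subtract (2y)·f_2 from -2xy - y² + 3y → 0
  remainder 0.

S(f_2,h_3): leading monomials are coprime, so the S-polynomial reduces to 0 (Buchberger's first criterion).
Every S-polynomial of the final basis reduces to 0, so we have a Gröbner basis.
Inter-reduce: drop elements whose leading term is divisible by another's, tail-reduce, and make monic.
Reduced Gröbner basis: {y³ + 2y² + 3y, x - 3y + 2}.
Label its elements g_1 = y³ + 2y² + 3y, g_2 = x - 3y + 2.

Reduce p = -2x²y + 3y² + 3y modulo G:
  leading term x²y: subtract (-2xy)·g_2 from -2x²y + 3y² + 3y → xy² - 3xy + 3y² + 3y
  leading term xy²: subtract (y²)·g_2 from xy² - 3xy + 3y² + 3y → 3y³ - 3xy + y² + 3y
  leading term y³: subtract (3)·g_1 from 3y³ - 3xy + y² + 3y → -3xy + 2y² + y
  leading term xy: subtract (-3y)·g_2 from -3xy + 2y² + y → 0
  normal form = 0.
Since the normal form is 0, p ∈ I.

Ideal membership is decidable via reduction modulo a Gröbner basis.

-2x²y + 3y² + 3y lies in I (it reduces to 0).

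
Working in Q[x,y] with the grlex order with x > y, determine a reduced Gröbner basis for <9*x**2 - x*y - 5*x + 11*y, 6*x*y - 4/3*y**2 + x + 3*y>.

f_1 = 9*x**2 - x*y - 5*x + 11*y, LT = x**2.
f_2 = 6*x*y - 4/3*y**2 + x + 3*y, LT = x*y.

S(f_1,f_2): lcm = x**2*y. S = 1/9*x*y**2 - 1/6*x**2 - 19/18*x*y + 11/9*y**2.
  leading term x*y**2: subtract (1/54*y)·f_2 from 1/9*x*y**2 - 1/6*x**2 - 19/18*x*y + 11/9*y**2 → 2/81*y**3 - 1/6*x**2 - 29/27*x*y + 7/6*y**2
  leading term y**3: no divisor's leading term divides it; move 2/81*y**3 to the remainder.
  leading term x**2: subtract (-1/54)·f_1 from -1/6*x**2 - 29/27*x*y + 7/6*y**2 → -59/54*x*y + 7/6*y**2 - 5/54*x + 11/54*y
  leading term x*y: subtract (-59/324)·f_2 from -59/54*x*y + 7/6*y**2 - 5/54*x + 11/54*y → 449/486*y**2 + 29/324*x + 3/4*y
  leading term y**2: no divisor's leading term divides it; move 449/486*y**2 to the remainder.
  leading term x: no divisor's leading term divides it; move 29/324*x to the remainder.
  leading term y: no divisor's leading term divides it; move 3/4*y to the remainder.
  remainder 2/81*y**3 + 449/486*y**2 + 29/324*x + 3/4*y ≠ 0; add g_3 = 2/81*y**3 + 449/486*y**2 + 29/324*x + 3/4*y to the basis.

The other S-polynomials (S(f_1,g_3), S(f_2,g_3)) all reduce to 0 modulo the current basis, so we have a Gröbner basis.

G = {y**3 + 449/12*y**2 + 29/8*x + 243/8*y, x**2 - 2/81*y**2 - 29/54*x + 23/18*y, x*y - 2/9*y**2 + 1/6*x + 1/2*y}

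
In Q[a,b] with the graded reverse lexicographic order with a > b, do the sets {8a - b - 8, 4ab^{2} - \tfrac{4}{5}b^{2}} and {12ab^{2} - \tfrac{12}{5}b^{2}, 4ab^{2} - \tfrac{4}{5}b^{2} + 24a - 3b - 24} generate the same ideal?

Yes, the ideals are equal.

For a fixed monomial order, each ideal has a unique reduced Gröbner basis; comparing bases decides equality.
Buchberger on the first generating set:
f_1 = 8a - b - 8, LT = a.
f_2 = 4ab^{2} - \tfrac{4}{5}b^{2}, LT = ab^{2}.

S(f_1,f_2): lcm = ab^{2}. S = -\tfrac{1}{8}b^{3} - \tfrac{4}{5}b^{2}.
  reduce S modulo (f_1, f_2):
  remainder -\tfrac{1}{8}b^{3} - \tfrac{4}{5}b^{2} ≠ 0; add g_3 = -\tfrac{1}{8}b^{3} - \tfrac{4}{5}b^{2} to the basis.

The other S-polynomials (S(f_1,g_3), S(f_2,g_3)) all reduce to 0 modulo the current basis, so we have a Gröbner basis.
Inter-reduce: drop elements whose leading term is divisible by another's, tail-reduce, and make monic.
Reduced Gröbner basis: {b^{3} + \tfrac{32}{5}b^{2}, a - \tfrac{1}{8}b - 1}.

Buchberger on the second generating set:
h_1 = 12ab^{2} - \tfrac{12}{5}b^{2}, LT = ab^{2}.
h_2 = 4ab^{2} - \tfrac{4}{5}b^{2} + 24a - 3b - 24, LT = ab^{2}.

S(h_1,h_2): lcm = ab^{2}. S = -6a + \tfrac{3}{4}b + 6.
  reduce S modulo (h_1, h_2):
  remainder -6a + \tfrac{3}{4}b + 6 ≠ 0; add k_3 = -6a + \tfrac{3}{4}b + 6 to the basis.

S(h_1,k_3): lcm = ab^{2}. S = \tfrac{1}{8}b^{3} + \tfrac{4}{5}b^{2}.
  reduce S modulo (h_1, h_2, k_3):
  remainder \tfrac{1}{8}b^{3} + \tfrac{4}{5}b^{2} ≠ 0; add k_4 = \tfrac{1}{8}b^{3} + \tfrac{4}{5}b^{2} to the basis.

The other S-polynomials (S(h_2,k_3), S(h_1,k_4), S(h_2,k_4), S(k_3,k_4)) all reduce to 0 modulo the current basis, so we have a Gröbner basis.
Inter-reduce: drop elements whose leading term is divisible by another's, tail-reduce, and make monic.
Reduced Gröbner basis: {b^{3} + \tfrac{32}{5}b^{2}, a - \tfrac{1}{8}b - 1}.

Same reduced basis, so the two generating sets span the same ideal.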